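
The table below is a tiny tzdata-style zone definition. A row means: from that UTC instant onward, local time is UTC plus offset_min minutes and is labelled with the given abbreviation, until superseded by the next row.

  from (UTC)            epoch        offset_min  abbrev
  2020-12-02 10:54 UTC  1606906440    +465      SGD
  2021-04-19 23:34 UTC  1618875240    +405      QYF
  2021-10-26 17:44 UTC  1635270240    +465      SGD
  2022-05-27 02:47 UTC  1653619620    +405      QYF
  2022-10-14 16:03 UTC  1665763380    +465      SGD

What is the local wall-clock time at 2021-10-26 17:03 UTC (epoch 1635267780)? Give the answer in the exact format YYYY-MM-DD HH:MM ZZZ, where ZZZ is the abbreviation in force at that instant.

2021-10-26 23:48 QYF

Query: 2021-10-26 17:03 UTC
Rule 2/5 (QYF, +06:45): 2021-04-19 23:34 UTC ≤ query < 2021-10-26 17:44 UTC
17·60 + 3 + 405 = 1428 min
1428 = 0·1440 + 1428; 1428 = 23·60 + 48 → 23:48, same day
→ 2021-10-26 23:48 QYF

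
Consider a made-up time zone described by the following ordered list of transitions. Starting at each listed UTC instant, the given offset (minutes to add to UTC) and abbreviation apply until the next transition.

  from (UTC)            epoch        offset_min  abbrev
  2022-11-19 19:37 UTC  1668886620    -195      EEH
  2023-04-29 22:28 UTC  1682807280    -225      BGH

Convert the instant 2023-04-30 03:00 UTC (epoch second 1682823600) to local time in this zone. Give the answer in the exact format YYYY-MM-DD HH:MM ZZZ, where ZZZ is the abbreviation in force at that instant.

2023-04-29 23:15 BGH

Query: 2023-04-30 03:00 UTC
Rule 2/2 (BGH, -03:45): 2023-04-29 22:28 UTC ≤ query < +∞
3·60 + 0 - 225 = -45 min
-45 = -1·1440 + 1395; 1395 = 23·60 + 15 → 23:15, 2023-04-30 - 1 day = 2023-04-29
→ 2023-04-29 23:15 BGH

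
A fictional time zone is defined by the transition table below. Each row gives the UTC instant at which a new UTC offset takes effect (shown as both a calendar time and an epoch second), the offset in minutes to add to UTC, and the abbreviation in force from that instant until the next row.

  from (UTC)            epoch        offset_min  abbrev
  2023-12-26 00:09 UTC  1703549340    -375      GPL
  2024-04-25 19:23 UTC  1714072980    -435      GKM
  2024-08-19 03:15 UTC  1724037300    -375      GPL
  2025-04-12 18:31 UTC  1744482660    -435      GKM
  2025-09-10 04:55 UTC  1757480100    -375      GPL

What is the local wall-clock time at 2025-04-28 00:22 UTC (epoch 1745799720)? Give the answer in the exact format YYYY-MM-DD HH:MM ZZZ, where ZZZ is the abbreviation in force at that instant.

Query: 2025-04-28 00:22 UTC
Rule 4/5 (GKM, -07:15): 2025-04-12 18:31 UTC ≤ query < 2025-09-10 04:55 UTC
0·60 + 22 - 435 = -413 min
-413 = -1·1440 + 1027; 1027 = 17·60 + 7 → 17:07, 2025-04-28 - 1 day = 2025-04-27
→ 2025-04-27 17:07 GKM

2025-04-27 17:07 GKM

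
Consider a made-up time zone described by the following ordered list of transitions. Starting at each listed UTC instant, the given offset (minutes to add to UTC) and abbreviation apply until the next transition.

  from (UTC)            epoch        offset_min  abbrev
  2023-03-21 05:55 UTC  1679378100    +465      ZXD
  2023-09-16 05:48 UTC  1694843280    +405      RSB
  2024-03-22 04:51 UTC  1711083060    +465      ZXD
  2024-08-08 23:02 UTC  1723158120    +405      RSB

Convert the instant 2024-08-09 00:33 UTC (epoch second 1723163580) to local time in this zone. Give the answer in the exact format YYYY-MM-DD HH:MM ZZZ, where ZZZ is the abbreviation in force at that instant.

2024-08-09 07:18 RSB

Query: 2024-08-09 00:33 UTC
Rule 4/4 (RSB, +06:45): 2024-08-08 23:02 UTC ≤ query < +∞
0·60 + 33 + 405 = 438 min
438 = 0·1440 + 438; 438 = 7·60 + 18 → 07:18, same day
→ 2024-08-09 07:18 RSB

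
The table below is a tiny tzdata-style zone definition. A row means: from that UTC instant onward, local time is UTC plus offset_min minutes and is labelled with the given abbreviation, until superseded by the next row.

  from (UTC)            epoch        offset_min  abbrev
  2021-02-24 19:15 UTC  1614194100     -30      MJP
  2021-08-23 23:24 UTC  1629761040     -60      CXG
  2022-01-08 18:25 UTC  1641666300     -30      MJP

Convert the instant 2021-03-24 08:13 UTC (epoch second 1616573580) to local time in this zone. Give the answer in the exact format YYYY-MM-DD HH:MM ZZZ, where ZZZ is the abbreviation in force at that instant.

Query: 2021-03-24 08:13 UTC
Rule 1/3 (MJP, -00:30): 2021-02-24 19:15 UTC ≤ query < 2021-08-23 23:24 UTC
8·60 + 13 - 30 = 463 min
463 = 0·1440 + 463; 463 = 7·60 + 43 → 07:43, same day
→ 2021-03-24 07:43 MJP

2021-03-24 07:43 MJP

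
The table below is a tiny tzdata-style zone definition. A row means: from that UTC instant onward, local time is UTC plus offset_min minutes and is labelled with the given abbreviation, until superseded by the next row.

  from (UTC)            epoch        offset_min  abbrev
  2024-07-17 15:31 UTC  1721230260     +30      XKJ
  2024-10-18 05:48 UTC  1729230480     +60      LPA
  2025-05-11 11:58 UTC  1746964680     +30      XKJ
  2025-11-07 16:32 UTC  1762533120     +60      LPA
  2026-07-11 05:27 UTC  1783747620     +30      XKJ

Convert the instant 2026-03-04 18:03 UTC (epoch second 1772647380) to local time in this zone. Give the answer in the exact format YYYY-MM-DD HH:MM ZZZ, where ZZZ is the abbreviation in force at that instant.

2026-03-04 19:03 LPA

Query: 2026-03-04 18:03 UTC
Rule 4/5 (LPA, +01:00): 2025-11-07 16:32 UTC ≤ query < 2026-07-11 05:27 UTC
18·60 + 3 + 60 = 1143 min
1143 = 0·1440 + 1143; 1143 = 19·60 + 3 → 19:03, same day
→ 2026-03-04 19:03 LPA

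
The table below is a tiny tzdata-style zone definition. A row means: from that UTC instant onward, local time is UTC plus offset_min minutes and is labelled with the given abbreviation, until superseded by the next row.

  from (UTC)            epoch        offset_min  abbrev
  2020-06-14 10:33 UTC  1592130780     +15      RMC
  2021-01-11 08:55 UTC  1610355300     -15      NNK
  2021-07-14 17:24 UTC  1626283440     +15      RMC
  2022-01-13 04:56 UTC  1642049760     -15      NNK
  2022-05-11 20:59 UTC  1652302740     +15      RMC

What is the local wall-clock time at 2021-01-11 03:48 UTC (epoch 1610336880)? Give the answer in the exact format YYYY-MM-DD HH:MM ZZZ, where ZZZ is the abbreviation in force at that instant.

Query: 2021-01-11 03:48 UTC
Rule 1/5 (RMC, +00:15): 2020-06-14 10:33 UTC ≤ query < 2021-01-11 08:55 UTC
3·60 + 48 + 15 = 243 min
243 = 0·1440 + 243; 243 = 4·60 + 3 → 04:03, same day
→ 2021-01-11 04:03 RMC

2021-01-11 04:03 RMC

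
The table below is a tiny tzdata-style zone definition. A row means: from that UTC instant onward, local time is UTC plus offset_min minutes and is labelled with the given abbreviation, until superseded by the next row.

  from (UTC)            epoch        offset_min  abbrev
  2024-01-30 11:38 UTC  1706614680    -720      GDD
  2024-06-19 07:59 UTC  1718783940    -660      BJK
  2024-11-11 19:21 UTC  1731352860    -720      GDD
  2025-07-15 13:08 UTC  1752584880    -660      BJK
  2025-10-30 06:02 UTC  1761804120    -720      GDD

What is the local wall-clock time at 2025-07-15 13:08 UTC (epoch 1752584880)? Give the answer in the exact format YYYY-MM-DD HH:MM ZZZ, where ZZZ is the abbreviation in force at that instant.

2025-07-15 02:08 BJK

Query: 2025-07-15 13:08 UTC
Rule 4/5 (BJK, -11:00): 2025-07-15 13:08 UTC ≤ query < 2025-10-30 06:02 UTC
13·60 + 8 - 660 = 128 min
128 = 0·1440 + 128; 128 = 2·60 + 8 → 02:08, same day
→ 2025-07-15 02:08 BJK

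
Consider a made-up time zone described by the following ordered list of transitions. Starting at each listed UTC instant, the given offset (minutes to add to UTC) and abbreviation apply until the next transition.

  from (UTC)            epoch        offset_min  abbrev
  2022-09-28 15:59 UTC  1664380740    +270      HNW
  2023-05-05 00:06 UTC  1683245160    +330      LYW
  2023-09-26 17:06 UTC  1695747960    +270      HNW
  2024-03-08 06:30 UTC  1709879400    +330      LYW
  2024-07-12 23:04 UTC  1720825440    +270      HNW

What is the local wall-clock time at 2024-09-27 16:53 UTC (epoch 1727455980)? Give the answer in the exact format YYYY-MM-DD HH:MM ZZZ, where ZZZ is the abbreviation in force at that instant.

Query: 2024-09-27 16:53 UTC
Rule 5/5 (HNW, +04:30): 2024-07-12 23:04 UTC ≤ query < +∞
16·60 + 53 + 270 = 1283 min
1283 = 0·1440 + 1283; 1283 = 21·60 + 23 → 21:23, same day
→ 2024-09-27 21:23 HNW

2024-09-27 21:23 HNW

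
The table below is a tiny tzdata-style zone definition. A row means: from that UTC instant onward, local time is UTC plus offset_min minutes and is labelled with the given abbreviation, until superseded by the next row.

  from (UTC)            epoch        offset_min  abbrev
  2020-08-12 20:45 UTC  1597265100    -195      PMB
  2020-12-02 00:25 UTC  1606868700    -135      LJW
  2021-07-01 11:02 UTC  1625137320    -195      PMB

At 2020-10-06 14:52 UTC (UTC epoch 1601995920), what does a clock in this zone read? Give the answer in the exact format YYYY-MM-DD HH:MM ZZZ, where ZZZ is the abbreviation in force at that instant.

2020-10-06 11:37 PMB

Query: 2020-10-06 14:52 UTC
Rule 1/3 (PMB, -03:15): 2020-08-12 20:45 UTC ≤ query < 2020-12-02 00:25 UTC
14·60 + 52 - 195 = 697 min
697 = 0·1440 + 697; 697 = 11·60 + 37 → 11:37, same day
→ 2020-10-06 11:37 PMB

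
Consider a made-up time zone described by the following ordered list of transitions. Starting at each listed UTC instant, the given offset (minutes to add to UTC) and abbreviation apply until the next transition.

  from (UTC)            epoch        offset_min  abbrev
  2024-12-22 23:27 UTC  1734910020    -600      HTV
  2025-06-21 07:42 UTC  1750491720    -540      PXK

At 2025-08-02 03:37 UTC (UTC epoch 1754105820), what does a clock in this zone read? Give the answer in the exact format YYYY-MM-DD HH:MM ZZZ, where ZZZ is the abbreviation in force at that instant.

Query: 2025-08-02 03:37 UTC
Rule 2/2 (PXK, -09:00): 2025-06-21 07:42 UTC ≤ query < +∞
3·60 + 37 - 540 = -323 min
-323 = -1·1440 + 1117; 1117 = 18·60 + 37 → 18:37, 2025-08-02 - 1 day = 2025-08-01
→ 2025-08-01 18:37 PXK

2025-08-01 18:37 PXK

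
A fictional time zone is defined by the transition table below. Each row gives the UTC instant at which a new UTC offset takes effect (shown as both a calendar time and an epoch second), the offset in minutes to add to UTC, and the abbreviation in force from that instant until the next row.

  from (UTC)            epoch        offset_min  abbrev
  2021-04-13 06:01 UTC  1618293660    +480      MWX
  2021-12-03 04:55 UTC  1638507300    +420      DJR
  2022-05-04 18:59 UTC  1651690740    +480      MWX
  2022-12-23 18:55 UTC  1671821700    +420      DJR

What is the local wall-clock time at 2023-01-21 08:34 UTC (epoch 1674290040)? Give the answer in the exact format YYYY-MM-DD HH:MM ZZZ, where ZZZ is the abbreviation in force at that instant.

Query: 2023-01-21 08:34 UTC
Rule 4/4 (DJR, +07:00): 2022-12-23 18:55 UTC ≤ query < +∞
8·60 + 34 + 420 = 934 min
934 = 0·1440 + 934; 934 = 15·60 + 34 → 15:34, same day
→ 2023-01-21 15:34 DJR

2023-01-21 15:34 DJR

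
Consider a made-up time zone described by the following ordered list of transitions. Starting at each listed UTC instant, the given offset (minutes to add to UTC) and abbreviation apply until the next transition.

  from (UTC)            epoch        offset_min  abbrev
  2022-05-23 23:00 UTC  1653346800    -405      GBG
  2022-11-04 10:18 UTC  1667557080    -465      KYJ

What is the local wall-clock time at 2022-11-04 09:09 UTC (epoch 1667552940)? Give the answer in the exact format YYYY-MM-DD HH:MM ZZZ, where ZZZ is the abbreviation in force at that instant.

2022-11-04 02:24 GBG

Query: 2022-11-04 09:09 UTC
Rule 1/2 (GBG, -06:45): 2022-05-23 23:00 UTC ≤ query < 2022-11-04 10:18 UTC
9·60 + 9 - 405 = 144 min
144 = 0·1440 + 144; 144 = 2·60 + 24 → 02:24, same day
→ 2022-11-04 02:24 GBG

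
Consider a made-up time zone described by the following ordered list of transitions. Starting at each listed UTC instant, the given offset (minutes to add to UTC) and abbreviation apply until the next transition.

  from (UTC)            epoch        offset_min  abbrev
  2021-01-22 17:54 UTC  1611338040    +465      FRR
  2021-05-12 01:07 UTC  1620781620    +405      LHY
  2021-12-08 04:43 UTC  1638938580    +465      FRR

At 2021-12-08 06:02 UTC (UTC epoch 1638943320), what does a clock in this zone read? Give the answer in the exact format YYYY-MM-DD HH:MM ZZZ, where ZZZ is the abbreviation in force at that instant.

Query: 2021-12-08 06:02 UTC
Rule 3/3 (FRR, +07:45): 2021-12-08 04:43 UTC ≤ query < +∞
6·60 + 2 + 465 = 827 min
827 = 0·1440 + 827; 827 = 13·60 + 47 → 13:47, same day
→ 2021-12-08 13:47 FRR

2021-12-08 13:47 FRR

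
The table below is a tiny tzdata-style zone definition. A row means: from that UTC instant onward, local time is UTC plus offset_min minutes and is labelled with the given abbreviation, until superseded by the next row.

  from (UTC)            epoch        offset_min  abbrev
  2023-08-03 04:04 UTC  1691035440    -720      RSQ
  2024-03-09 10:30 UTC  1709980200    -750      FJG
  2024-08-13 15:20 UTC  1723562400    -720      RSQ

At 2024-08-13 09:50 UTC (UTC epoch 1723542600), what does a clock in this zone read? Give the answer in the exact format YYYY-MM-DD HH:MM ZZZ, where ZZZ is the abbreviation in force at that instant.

Query: 2024-08-13 09:50 UTC
Rule 2/3 (FJG, -12:30): 2024-03-09 10:30 UTC ≤ query < 2024-08-13 15:20 UTC
9·60 + 50 - 750 = -160 min
-160 = -1·1440 + 1280; 1280 = 21·60 + 20 → 21:20, 2024-08-13 - 1 day = 2024-08-12
→ 2024-08-12 21:20 FJG

2024-08-12 21:20 FJG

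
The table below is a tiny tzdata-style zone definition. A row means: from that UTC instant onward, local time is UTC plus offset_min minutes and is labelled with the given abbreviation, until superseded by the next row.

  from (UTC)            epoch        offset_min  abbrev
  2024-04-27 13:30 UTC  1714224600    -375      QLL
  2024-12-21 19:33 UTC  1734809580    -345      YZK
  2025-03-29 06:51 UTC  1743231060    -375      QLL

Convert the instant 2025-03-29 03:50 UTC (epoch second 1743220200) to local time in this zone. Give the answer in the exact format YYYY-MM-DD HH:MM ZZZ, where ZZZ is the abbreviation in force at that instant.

2025-03-28 22:05 YZK

Query: 2025-03-29 03:50 UTC
Rule 2/3 (YZK, -05:45): 2024-12-21 19:33 UTC ≤ query < 2025-03-29 06:51 UTC
3·60 + 50 - 345 = -115 min
-115 = -1·1440 + 1325; 1325 = 22·60 + 5 → 22:05, 2025-03-29 - 1 day = 2025-03-28
→ 2025-03-28 22:05 YZK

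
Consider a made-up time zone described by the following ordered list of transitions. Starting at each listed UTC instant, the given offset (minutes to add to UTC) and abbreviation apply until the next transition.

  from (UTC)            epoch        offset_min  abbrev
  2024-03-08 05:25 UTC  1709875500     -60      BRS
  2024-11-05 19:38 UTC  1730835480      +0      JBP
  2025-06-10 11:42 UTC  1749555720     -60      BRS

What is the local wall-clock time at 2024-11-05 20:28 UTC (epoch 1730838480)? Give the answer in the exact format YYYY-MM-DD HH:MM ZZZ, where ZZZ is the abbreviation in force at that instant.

2024-11-05 20:28 JBP

Query: 2024-11-05 20:28 UTC
Rule 2/3 (JBP, +00:00): 2024-11-05 19:38 UTC ≤ query < 2025-06-10 11:42 UTC
20·60 + 28 + 0 = 1228 min
1228 = 0·1440 + 1228; 1228 = 20·60 + 28 → 20:28, same day
→ 2024-11-05 20:28 JBP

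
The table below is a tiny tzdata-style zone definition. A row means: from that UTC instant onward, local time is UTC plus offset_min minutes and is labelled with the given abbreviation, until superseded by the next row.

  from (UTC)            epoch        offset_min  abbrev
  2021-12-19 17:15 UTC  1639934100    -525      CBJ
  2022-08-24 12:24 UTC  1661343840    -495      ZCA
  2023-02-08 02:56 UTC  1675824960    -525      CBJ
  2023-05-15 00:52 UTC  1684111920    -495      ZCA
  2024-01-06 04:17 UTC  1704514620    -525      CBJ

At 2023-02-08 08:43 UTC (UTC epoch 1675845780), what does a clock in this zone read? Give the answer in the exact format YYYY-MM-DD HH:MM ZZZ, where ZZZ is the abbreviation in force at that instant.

2023-02-07 23:58 CBJ

Query: 2023-02-08 08:43 UTC
Rule 3/5 (CBJ, -08:45): 2023-02-08 02:56 UTC ≤ query < 2023-05-15 00:52 UTC
8·60 + 43 - 525 = -2 min
-2 = -1·1440 + 1438; 1438 = 23·60 + 58 → 23:58, 2023-02-08 - 1 day = 2023-02-07
→ 2023-02-07 23:58 CBJ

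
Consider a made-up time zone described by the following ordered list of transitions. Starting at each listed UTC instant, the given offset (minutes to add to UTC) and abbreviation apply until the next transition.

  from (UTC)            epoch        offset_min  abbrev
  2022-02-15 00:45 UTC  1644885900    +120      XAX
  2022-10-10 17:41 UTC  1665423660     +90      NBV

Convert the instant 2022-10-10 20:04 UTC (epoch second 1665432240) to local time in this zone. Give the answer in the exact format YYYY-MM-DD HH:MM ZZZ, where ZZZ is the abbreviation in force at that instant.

Query: 2022-10-10 20:04 UTC
Rule 2/2 (NBV, +01:30): 2022-10-10 17:41 UTC ≤ query < +∞
20·60 + 4 + 90 = 1294 min
1294 = 0·1440 + 1294; 1294 = 21·60 + 34 → 21:34, same day
→ 2022-10-10 21:34 NBV

2022-10-10 21:34 NBV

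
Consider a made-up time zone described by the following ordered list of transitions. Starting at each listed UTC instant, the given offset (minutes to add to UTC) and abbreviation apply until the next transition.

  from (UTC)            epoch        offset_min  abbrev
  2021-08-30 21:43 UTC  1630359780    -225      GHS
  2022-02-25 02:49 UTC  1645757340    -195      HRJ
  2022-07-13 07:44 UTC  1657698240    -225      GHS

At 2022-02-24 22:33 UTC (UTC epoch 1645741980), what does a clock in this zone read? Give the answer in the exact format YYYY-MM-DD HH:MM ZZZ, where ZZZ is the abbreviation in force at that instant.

2022-02-24 18:48 GHS

Query: 2022-02-24 22:33 UTC
Rule 1/3 (GHS, -03:45): 2021-08-30 21:43 UTC ≤ query < 2022-02-25 02:49 UTC
22·60 + 33 - 225 = 1128 min
1128 = 0·1440 + 1128; 1128 = 18·60 + 48 → 18:48, same day
→ 2022-02-24 18:48 GHS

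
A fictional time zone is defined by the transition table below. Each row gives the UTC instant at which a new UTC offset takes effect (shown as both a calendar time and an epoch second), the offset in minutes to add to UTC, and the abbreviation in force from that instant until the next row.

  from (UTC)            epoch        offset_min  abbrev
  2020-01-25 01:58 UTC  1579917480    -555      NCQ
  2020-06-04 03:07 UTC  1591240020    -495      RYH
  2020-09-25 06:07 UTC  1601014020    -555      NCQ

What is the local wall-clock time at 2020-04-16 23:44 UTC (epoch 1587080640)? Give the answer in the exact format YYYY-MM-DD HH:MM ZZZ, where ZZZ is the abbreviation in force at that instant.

Query: 2020-04-16 23:44 UTC
Rule 1/3 (NCQ, -09:15): 2020-01-25 01:58 UTC ≤ query < 2020-06-04 03:07 UTC
23·60 + 44 - 555 = 869 min
869 = 0·1440 + 869; 869 = 14·60 + 29 → 14:29, same day
→ 2020-04-16 14:29 NCQ

2020-04-16 14:29 NCQ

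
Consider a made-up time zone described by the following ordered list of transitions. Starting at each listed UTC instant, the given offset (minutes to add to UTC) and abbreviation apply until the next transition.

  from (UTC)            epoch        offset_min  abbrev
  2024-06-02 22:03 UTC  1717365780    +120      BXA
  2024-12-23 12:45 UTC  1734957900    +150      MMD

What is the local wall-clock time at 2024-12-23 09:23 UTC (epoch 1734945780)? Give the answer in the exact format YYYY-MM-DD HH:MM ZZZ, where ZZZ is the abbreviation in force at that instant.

2024-12-23 11:23 BXA

Query: 2024-12-23 09:23 UTC
Rule 1/2 (BXA, +02:00): 2024-06-02 22:03 UTC ≤ query < 2024-12-23 12:45 UTC
9·60 + 23 + 120 = 683 min
683 = 0·1440 + 683; 683 = 11·60 + 23 → 11:23, same day
→ 2024-12-23 11:23 BXA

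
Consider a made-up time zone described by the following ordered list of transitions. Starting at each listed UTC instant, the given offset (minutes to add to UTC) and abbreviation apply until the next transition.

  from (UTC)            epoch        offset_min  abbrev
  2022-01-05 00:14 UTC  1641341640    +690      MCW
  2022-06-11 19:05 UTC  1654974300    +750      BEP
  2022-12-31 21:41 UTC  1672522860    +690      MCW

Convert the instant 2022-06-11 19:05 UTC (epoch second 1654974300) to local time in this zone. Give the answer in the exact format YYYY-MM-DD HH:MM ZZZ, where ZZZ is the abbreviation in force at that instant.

Query: 2022-06-11 19:05 UTC
Rule 2/3 (BEP, +12:30): 2022-06-11 19:05 UTC ≤ query < 2022-12-31 21:41 UTC
19·60 + 5 + 750 = 1895 min
1895 = 1·1440 + 455; 455 = 7·60 + 35 → 07:35, 2022-06-11 + 1 day = 2022-06-12
→ 2022-06-12 07:35 BEP

2022-06-12 07:35 BEP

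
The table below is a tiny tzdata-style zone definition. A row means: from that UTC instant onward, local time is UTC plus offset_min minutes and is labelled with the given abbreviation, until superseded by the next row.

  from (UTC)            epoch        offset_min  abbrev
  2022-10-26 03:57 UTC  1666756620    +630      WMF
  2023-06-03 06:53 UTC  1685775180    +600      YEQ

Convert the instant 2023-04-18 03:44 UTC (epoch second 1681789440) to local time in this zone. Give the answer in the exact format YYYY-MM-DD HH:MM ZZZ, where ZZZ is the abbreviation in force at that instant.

Query: 2023-04-18 03:44 UTC
Rule 1/2 (WMF, +10:30): 2022-10-26 03:57 UTC ≤ query < 2023-06-03 06:53 UTC
3·60 + 44 + 630 = 854 min
854 = 0·1440 + 854; 854 = 14·60 + 14 → 14:14, same day
→ 2023-04-18 14:14 WMF

2023-04-18 14:14 WMF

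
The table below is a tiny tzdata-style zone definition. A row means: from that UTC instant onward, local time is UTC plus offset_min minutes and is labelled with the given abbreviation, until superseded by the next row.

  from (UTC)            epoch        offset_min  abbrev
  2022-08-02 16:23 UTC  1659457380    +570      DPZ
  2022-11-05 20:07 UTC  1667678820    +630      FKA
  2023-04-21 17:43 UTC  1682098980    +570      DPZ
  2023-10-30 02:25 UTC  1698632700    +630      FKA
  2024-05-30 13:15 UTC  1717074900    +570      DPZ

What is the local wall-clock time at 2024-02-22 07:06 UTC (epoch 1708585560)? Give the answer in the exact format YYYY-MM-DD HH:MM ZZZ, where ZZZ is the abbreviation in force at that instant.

2024-02-22 17:36 FKA

Query: 2024-02-22 07:06 UTC
Rule 4/5 (FKA, +10:30): 2023-10-30 02:25 UTC ≤ query < 2024-05-30 13:15 UTC
7·60 + 6 + 630 = 1056 min
1056 = 0·1440 + 1056; 1056 = 17·60 + 36 → 17:36, same day
→ 2024-02-22 17:36 FKA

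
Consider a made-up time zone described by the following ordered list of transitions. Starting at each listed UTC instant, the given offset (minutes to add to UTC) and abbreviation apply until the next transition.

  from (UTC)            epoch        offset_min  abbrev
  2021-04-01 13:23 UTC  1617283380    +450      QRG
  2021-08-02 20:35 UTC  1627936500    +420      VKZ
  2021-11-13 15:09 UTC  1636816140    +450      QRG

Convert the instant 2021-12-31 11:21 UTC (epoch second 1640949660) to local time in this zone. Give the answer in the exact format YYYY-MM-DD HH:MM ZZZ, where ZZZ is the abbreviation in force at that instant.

Query: 2021-12-31 11:21 UTC
Rule 3/3 (QRG, +07:30): 2021-11-13 15:09 UTC ≤ query < +∞
11·60 + 21 + 450 = 1131 min
1131 = 0·1440 + 1131; 1131 = 18·60 + 51 → 18:51, same day
→ 2021-12-31 18:51 QRG

2021-12-31 18:51 QRG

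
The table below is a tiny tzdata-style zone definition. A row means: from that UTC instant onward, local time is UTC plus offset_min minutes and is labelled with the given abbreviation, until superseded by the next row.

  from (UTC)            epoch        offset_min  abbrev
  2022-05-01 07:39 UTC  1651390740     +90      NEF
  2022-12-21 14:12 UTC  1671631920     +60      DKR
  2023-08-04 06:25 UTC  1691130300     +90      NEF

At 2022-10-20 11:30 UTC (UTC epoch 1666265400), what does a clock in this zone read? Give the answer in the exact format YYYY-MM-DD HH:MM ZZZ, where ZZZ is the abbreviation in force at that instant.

2022-10-20 13:00 NEF

Query: 2022-10-20 11:30 UTC
Rule 1/3 (NEF, +01:30): 2022-05-01 07:39 UTC ≤ query < 2022-12-21 14:12 UTC
11·60 + 30 + 90 = 780 min
780 = 0·1440 + 780; 780 = 13·60 + 0 → 13:00, same day
→ 2022-10-20 13:00 NEF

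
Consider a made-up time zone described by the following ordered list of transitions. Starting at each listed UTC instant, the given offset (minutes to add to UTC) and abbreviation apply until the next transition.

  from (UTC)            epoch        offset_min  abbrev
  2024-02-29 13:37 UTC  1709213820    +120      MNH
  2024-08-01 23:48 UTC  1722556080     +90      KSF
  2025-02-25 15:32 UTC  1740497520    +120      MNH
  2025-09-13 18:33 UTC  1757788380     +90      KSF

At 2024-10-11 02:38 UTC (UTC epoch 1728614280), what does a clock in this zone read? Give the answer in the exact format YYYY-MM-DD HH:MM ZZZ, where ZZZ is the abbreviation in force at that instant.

Query: 2024-10-11 02:38 UTC
Rule 2/4 (KSF, +01:30): 2024-08-01 23:48 UTC ≤ query < 2025-02-25 15:32 UTC
2·60 + 38 + 90 = 248 min
248 = 0·1440 + 248; 248 = 4·60 + 8 → 04:08, same day
→ 2024-10-11 04:08 KSF

2024-10-11 04:08 KSF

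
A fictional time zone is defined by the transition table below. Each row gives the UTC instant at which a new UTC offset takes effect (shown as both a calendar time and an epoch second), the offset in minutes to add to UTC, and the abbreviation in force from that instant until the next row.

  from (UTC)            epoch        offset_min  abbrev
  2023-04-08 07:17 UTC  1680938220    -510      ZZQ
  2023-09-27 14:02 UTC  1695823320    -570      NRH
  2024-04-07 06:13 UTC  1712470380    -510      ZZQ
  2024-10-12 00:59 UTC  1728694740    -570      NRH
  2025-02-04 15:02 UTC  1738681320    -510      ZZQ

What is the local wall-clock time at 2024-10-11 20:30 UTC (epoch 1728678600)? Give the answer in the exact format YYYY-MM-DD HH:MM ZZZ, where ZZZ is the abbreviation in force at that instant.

2024-10-11 12:00 ZZQ

Query: 2024-10-11 20:30 UTC
Rule 3/5 (ZZQ, -08:30): 2024-04-07 06:13 UTC ≤ query < 2024-10-12 00:59 UTC
20·60 + 30 - 510 = 720 min
720 = 0·1440 + 720; 720 = 12·60 + 0 → 12:00, same day
→ 2024-10-11 12:00 ZZQ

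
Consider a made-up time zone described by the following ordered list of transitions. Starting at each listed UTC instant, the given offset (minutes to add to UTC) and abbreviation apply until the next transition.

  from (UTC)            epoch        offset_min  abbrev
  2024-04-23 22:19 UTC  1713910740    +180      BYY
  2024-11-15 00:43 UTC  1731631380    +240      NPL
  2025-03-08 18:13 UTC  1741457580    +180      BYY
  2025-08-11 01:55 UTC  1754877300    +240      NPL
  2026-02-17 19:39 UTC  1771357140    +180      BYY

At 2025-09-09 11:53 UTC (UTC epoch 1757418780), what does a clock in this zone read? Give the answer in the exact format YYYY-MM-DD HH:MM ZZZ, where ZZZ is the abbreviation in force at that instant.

Query: 2025-09-09 11:53 UTC
Rule 4/5 (NPL, +04:00): 2025-08-11 01:55 UTC ≤ query < 2026-02-17 19:39 UTC
11·60 + 53 + 240 = 953 min
953 = 0·1440 + 953; 953 = 15·60 + 53 → 15:53, same day
→ 2025-09-09 15:53 NPL

2025-09-09 15:53 NPL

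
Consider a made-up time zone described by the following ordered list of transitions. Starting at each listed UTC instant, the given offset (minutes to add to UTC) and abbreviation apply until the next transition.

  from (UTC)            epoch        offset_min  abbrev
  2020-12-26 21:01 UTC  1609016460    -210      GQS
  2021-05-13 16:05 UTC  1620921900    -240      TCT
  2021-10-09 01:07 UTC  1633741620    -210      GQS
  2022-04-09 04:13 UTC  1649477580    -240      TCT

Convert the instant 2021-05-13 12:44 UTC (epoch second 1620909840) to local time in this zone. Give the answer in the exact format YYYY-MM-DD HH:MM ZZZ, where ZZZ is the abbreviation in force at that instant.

2021-05-13 09:14 GQS

Query: 2021-05-13 12:44 UTC
Rule 1/4 (GQS, -03:30): 2020-12-26 21:01 UTC ≤ query < 2021-05-13 16:05 UTC
12·60 + 44 - 210 = 554 min
554 = 0·1440 + 554; 554 = 9·60 + 14 → 09:14, same day
→ 2021-05-13 09:14 GQS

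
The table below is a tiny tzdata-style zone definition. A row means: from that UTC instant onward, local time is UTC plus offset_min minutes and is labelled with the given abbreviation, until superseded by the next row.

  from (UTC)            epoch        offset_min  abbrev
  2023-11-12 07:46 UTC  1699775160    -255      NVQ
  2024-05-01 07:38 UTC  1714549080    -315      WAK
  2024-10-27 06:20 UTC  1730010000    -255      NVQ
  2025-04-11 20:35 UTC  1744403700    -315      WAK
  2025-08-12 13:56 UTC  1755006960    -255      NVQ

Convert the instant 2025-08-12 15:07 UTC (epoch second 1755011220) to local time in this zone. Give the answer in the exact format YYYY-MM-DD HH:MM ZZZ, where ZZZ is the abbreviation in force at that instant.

Query: 2025-08-12 15:07 UTC
Rule 5/5 (NVQ, -04:15): 2025-08-12 13:56 UTC ≤ query < +∞
15·60 + 7 - 255 = 652 min
652 = 0·1440 + 652; 652 = 10·60 + 52 → 10:52, same day
→ 2025-08-12 10:52 NVQ

2025-08-12 10:52 NVQ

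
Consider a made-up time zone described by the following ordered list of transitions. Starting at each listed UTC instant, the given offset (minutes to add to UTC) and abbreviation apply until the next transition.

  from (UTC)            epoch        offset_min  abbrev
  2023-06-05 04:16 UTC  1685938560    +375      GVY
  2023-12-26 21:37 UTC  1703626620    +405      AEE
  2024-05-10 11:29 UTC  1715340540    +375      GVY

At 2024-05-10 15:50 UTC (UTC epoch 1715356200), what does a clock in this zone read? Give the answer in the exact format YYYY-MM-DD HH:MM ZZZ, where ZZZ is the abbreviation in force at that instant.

2024-05-10 22:05 GVY

Query: 2024-05-10 15:50 UTC
Rule 3/3 (GVY, +06:15): 2024-05-10 11:29 UTC ≤ query < +∞
15·60 + 50 + 375 = 1325 min
1325 = 0·1440 + 1325; 1325 = 22·60 + 5 → 22:05, same day
→ 2024-05-10 22:05 GVY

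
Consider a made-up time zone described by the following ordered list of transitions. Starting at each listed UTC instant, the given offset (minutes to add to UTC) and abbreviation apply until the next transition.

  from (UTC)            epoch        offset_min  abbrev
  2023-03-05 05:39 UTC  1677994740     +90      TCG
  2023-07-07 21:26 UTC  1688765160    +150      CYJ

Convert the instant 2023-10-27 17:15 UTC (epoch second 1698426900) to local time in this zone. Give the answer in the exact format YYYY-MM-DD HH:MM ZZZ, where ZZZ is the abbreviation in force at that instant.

Query: 2023-10-27 17:15 UTC
Rule 2/2 (CYJ, +02:30): 2023-07-07 21:26 UTC ≤ query < +∞
17·60 + 15 + 150 = 1185 min
1185 = 0·1440 + 1185; 1185 = 19·60 + 45 → 19:45, same day
→ 2023-10-27 19:45 CYJ

2023-10-27 19:45 CYJ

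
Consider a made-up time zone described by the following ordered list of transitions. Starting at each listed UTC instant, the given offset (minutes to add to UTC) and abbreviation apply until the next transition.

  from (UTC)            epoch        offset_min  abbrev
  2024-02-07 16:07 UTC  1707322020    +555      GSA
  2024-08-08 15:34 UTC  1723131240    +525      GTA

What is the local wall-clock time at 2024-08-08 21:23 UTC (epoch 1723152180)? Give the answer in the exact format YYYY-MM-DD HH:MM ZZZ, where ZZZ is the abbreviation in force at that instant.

Query: 2024-08-08 21:23 UTC
Rule 2/2 (GTA, +08:45): 2024-08-08 15:34 UTC ≤ query < +∞
21·60 + 23 + 525 = 1808 min
1808 = 1·1440 + 368; 368 = 6·60 + 8 → 06:08, 2024-08-08 + 1 day = 2024-08-09
→ 2024-08-09 06:08 GTA

2024-08-09 06:08 GTA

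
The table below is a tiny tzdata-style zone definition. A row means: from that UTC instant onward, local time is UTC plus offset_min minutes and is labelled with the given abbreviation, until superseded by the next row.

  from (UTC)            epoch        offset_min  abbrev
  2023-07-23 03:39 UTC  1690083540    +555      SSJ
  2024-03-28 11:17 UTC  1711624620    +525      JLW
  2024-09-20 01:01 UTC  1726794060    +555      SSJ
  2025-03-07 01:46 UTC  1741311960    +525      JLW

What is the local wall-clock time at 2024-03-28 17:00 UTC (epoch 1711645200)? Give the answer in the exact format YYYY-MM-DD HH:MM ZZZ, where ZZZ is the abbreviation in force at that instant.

2024-03-29 01:45 JLW

Query: 2024-03-28 17:00 UTC
Rule 2/4 (JLW, +08:45): 2024-03-28 11:17 UTC ≤ query < 2024-09-20 01:01 UTC
17·60 + 0 + 525 = 1545 min
1545 = 1·1440 + 105; 105 = 1·60 + 45 → 01:45, 2024-03-28 + 1 day = 2024-03-29
→ 2024-03-29 01:45 JLW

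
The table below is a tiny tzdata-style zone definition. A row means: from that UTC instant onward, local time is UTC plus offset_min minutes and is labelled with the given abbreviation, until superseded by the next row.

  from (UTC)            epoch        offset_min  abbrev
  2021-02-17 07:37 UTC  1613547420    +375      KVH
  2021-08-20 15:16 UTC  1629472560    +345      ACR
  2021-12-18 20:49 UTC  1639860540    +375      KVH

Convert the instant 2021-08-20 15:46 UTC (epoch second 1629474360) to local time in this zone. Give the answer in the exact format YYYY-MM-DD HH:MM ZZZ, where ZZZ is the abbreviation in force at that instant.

Query: 2021-08-20 15:46 UTC
Rule 2/3 (ACR, +05:45): 2021-08-20 15:16 UTC ≤ query < 2021-12-18 20:49 UTC
15·60 + 46 + 345 = 1291 min
1291 = 0·1440 + 1291; 1291 = 21·60 + 31 → 21:31, same day
→ 2021-08-20 21:31 ACR

2021-08-20 21:31 ACR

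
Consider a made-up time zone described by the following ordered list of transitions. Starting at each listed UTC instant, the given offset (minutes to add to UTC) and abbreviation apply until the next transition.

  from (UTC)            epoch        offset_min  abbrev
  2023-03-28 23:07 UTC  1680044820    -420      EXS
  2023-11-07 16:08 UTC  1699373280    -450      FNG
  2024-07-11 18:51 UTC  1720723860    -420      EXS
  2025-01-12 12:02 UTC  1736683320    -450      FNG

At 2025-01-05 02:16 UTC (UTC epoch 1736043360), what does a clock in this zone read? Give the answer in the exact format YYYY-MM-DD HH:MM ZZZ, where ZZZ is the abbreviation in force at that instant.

Query: 2025-01-05 02:16 UTC
Rule 3/4 (EXS, -07:00): 2024-07-11 18:51 UTC ≤ query < 2025-01-12 12:02 UTC
2·60 + 16 - 420 = -284 min
-284 = -1·1440 + 1156; 1156 = 19·60 + 16 → 19:16, 2025-01-05 - 1 day = 2025-01-04
→ 2025-01-04 19:16 EXS

2025-01-04 19:16 EXS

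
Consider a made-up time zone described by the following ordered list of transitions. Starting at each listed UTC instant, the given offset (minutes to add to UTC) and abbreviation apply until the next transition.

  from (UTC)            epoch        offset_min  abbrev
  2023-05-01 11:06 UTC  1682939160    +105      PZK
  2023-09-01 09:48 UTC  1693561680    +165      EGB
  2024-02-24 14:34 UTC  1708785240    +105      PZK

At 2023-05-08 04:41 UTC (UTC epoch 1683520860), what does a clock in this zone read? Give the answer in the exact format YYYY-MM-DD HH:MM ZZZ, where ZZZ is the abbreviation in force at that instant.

2023-05-08 06:26 PZK

Query: 2023-05-08 04:41 UTC
Rule 1/3 (PZK, +01:45): 2023-05-01 11:06 UTC ≤ query < 2023-09-01 09:48 UTC
4·60 + 41 + 105 = 386 min
386 = 0·1440 + 386; 386 = 6·60 + 26 → 06:26, same day
→ 2023-05-08 06:26 PZK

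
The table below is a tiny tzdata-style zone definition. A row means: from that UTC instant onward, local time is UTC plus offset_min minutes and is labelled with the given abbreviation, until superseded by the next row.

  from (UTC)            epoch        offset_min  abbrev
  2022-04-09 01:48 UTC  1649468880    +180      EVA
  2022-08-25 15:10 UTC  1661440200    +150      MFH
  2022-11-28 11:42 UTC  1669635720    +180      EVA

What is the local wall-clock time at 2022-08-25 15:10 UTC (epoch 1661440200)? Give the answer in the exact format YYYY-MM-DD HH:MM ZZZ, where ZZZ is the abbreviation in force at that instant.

2022-08-25 17:40 MFH

Query: 2022-08-25 15:10 UTC
Rule 2/3 (MFH, +02:30): 2022-08-25 15:10 UTC ≤ query < 2022-11-28 11:42 UTC
15·60 + 10 + 150 = 1060 min
1060 = 0·1440 + 1060; 1060 = 17·60 + 40 → 17:40, same day
→ 2022-08-25 17:40 MFH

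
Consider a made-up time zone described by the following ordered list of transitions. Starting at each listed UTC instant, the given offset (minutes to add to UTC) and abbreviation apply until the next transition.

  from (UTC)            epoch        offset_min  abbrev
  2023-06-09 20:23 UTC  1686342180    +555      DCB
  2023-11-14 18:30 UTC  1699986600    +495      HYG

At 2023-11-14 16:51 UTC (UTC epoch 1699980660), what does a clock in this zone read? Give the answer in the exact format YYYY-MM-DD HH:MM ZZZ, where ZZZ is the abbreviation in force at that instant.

Query: 2023-11-14 16:51 UTC
Rule 1/2 (DCB, +09:15): 2023-06-09 20:23 UTC ≤ query < 2023-11-14 18:30 UTC
16·60 + 51 + 555 = 1566 min
1566 = 1·1440 + 126; 126 = 2·60 + 6 → 02:06, 2023-11-14 + 1 day = 2023-11-15
→ 2023-11-15 02:06 DCB

2023-11-15 02:06 DCB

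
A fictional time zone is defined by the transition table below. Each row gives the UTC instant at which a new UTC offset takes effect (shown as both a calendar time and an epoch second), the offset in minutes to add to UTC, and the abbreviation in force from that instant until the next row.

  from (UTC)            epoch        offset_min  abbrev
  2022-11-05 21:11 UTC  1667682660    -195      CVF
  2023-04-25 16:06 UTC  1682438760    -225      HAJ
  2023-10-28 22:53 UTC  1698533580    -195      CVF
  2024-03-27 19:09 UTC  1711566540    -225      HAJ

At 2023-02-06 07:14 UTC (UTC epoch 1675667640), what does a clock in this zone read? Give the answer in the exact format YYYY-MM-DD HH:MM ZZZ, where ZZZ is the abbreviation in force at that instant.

2023-02-06 03:59 CVF

Query: 2023-02-06 07:14 UTC
Rule 1/4 (CVF, -03:15): 2022-11-05 21:11 UTC ≤ query < 2023-04-25 16:06 UTC
7·60 + 14 - 195 = 239 min
239 = 0·1440 + 239; 239 = 3·60 + 59 → 03:59, same day
→ 2023-02-06 03:59 CVF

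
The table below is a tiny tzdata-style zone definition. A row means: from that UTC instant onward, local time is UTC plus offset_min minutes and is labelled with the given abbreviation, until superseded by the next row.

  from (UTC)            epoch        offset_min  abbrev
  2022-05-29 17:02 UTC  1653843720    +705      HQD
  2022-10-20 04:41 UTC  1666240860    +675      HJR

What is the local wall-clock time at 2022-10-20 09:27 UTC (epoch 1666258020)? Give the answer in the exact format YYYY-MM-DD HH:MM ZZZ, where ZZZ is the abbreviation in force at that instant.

Query: 2022-10-20 09:27 UTC
Rule 2/2 (HJR, +11:15): 2022-10-20 04:41 UTC ≤ query < +∞
9·60 + 27 + 675 = 1242 min
1242 = 0·1440 + 1242; 1242 = 20·60 + 42 → 20:42, same day
→ 2022-10-20 20:42 HJR

2022-10-20 20:42 HJR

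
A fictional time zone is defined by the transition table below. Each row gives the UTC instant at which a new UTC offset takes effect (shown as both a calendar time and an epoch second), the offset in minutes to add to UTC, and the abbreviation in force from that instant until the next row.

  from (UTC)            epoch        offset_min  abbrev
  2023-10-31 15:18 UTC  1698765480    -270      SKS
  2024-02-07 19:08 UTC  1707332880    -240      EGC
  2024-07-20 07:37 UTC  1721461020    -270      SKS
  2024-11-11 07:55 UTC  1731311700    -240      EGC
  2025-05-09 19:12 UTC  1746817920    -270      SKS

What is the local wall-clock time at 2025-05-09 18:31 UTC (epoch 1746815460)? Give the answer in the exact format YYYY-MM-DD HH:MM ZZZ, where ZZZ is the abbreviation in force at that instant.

2025-05-09 14:31 EGC

Query: 2025-05-09 18:31 UTC
Rule 4/5 (EGC, -04:00): 2024-11-11 07:55 UTC ≤ query < 2025-05-09 19:12 UTC
18·60 + 31 - 240 = 871 min
871 = 0·1440 + 871; 871 = 14·60 + 31 → 14:31, same day
→ 2025-05-09 14:31 EGC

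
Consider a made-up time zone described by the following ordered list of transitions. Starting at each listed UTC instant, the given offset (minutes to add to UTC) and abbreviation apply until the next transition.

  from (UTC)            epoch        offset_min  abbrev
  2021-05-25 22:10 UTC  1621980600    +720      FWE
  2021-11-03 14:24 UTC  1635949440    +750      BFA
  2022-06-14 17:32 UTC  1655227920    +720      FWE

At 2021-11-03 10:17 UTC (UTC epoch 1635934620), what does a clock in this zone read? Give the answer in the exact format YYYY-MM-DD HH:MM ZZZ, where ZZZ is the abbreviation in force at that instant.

2021-11-03 22:17 FWE

Query: 2021-11-03 10:17 UTC
Rule 1/3 (FWE, +12:00): 2021-05-25 22:10 UTC ≤ query < 2021-11-03 14:24 UTC
10·60 + 17 + 720 = 1337 min
1337 = 0·1440 + 1337; 1337 = 22·60 + 17 → 22:17, same day
→ 2021-11-03 22:17 FWE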